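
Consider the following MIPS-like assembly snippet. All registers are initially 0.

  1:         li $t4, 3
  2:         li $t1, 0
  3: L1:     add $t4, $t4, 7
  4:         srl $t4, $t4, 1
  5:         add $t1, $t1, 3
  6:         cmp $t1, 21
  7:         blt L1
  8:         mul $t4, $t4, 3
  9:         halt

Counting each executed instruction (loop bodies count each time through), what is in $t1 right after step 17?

li $t4, 3 → $t4=3
li $t1, 0 → $t1=0
add $t4, $t4, 7 → $t4=3+7=10
srl $t4, $t4, 1 → $t4=10>>1=5
add $t1, $t1, 3 → $t1=0+3=3
cmp $t1, 21  (cmp 3,21)
blt L1: taken
add $t4, $t4, 7 → $t4=5+7=12
srl $t4, $t4, 1 → $t4=12>>1=6
add $t1, $t1, 3 → $t1=3+3=6
cmp $t1, 21  (cmp 6,21)
blt L1: taken
add $t4, $t4, 7 → $t4=6+7=13
srl $t4, $t4, 1 → $t4=13>>1=6
add $t1, $t1, 3 → $t1=6+3=9
cmp $t1, 21  (cmp 9,21)
blt L1: taken
After step 17: $t1 = 9.

9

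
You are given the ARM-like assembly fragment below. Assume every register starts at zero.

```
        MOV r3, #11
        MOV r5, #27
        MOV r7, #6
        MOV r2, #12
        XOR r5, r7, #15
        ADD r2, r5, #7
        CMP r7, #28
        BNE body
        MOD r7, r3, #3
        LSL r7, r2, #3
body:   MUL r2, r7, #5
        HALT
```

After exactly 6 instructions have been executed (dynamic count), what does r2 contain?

r3=11
r5=27
r7=6
r2=12
r5=6^15=9
r2=9+7=16
After step 6: r2 = 16.

16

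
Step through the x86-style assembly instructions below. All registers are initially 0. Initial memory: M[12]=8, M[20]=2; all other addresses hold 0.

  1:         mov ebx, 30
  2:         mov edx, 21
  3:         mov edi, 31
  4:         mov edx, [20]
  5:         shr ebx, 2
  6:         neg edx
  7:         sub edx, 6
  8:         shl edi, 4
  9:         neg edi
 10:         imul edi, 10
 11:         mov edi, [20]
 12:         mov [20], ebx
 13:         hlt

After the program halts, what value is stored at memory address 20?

7

after mov ebx, 30: ebx=30
after mov edx, 21: edx=21
after mov edi, 31: edi=31
after mov edx, [20]: edx=M[20]=2
after shr ebx, 2: ebx=30>>2=7
after neg edx: edx=-(2)=-2
after sub edx, 6: edx=(-2)-6=-8
after shl edi, 4: edi=31<<4=496
after neg edi: edi=-(496)=-496
after imul edi, 10: edi=(-496)*10=-4960
after mov edi, [20]: edi=M[20]=2
mov [20], ebx → M[20]=7
halt.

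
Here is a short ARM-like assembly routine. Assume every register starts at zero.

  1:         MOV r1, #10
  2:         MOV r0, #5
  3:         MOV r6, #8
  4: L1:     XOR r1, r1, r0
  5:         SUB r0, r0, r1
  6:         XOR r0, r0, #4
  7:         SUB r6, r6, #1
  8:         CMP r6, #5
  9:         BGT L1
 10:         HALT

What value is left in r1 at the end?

12

MOV r1, #10 → r1=10
MOV r0, #5 → r0=5
MOV r6, #8 → r6=8
XOR r1, r1, r0 → r1=10^5=15
SUB r0, r0, r1 → r0=5-15=-10
XOR r0, r0, #4 → r0=(-10)^4=-14
SUB r6, r6, #1 → r6=8-1=7
CMP r6, #5  (cmp 7,5)
BGT L1: taken
XOR r1, r1, r0 → r1=15^(-14)=-3
SUB r0, r0, r1 → r0=(-14)-(-3)=-11
XOR r0, r0, #4 → r0=(-11)^4=-15
SUB r6, r6, #1 → r6=7-1=6
CMP r6, #5  (cmp 6,5)
BGT L1: taken
XOR r1, r1, r0 → r1=(-3)^(-15)=12
SUB r0, r0, r1 → r0=(-15)-12=-27
XOR r0, r0, #4 → r0=(-27)^4=-31
SUB r6, r6, #1 → r6=6-1=5
CMP r6, #5  (cmp 5,5)
BGT L1: not taken
halt.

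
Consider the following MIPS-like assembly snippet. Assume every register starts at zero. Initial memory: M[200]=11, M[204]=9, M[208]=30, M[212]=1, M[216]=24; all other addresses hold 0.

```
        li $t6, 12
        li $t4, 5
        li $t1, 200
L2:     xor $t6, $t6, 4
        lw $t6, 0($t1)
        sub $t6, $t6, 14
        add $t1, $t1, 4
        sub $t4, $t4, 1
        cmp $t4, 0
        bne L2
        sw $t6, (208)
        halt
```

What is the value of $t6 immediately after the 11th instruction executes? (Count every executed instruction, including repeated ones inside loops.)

li $t6, 12 → $t6=12
li $t4, 5 → $t4=5
li $t1, 200 → $t1=200
xor $t6, $t6, 4 → $t6=12^4=8
lw $t6, 0($t1) → $t6=M[200]=11
sub $t6, $t6, 14 → $t6=11-14=-3
add $t1, $t1, 4 → $t1=200+4=204
sub $t4, $t4, 1 → $t4=5-1=4
cmp $t4, 0  (cmp 4,0)
bne L2: taken
xor $t6, $t6, 4 → $t6=(-3)^4=-7
After step 11: $t6 = -7.

-7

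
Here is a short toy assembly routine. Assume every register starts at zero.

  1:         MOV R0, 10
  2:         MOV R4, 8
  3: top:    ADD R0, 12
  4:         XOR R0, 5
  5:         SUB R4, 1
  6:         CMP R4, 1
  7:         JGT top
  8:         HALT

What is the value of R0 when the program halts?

67

after MOV R0, 10: R0=10
after MOV R4, 8: R4=8
after ADD R0, 12: R0=10+12=22
after XOR R0, 5: R0=22^5=19
after SUB R4, 1: R4=8-1=7
CMP R4, 1  (cmp 7,1)
JGT top: taken
after ADD R0, 12: R0=19+12=31
after XOR R0, 5: R0=31^5=26
after SUB R4, 1: R4=7-1=6
CMP R4, 1  (cmp 6,1)
JGT top: taken
after ADD R0, 12: R0=26+12=38
after XOR R0, 5: R0=38^5=35
after SUB R4, 1: R4=6-1=5
CMP R4, 1  (cmp 5,1)
JGT top: taken
after ADD R0, 12: R0=35+12=47
after XOR R0, 5: R0=47^5=42
after SUB R4, 1: R4=5-1=4
CMP R4, 1  (cmp 4,1)
JGT top: taken
after ADD R0, 12: R0=42+12=54
after XOR R0, 5: R0=54^5=51
after SUB R4, 1: R4=4-1=3
CMP R4, 1  (cmp 3,1)
JGT top: taken
after ADD R0, 12: R0=51+12=63
after XOR R0, 5: R0=63^5=58
after SUB R4, 1: R4=3-1=2
CMP R4, 1  (cmp 2,1)
JGT top: taken
after ADD R0, 12: R0=58+12=70
after XOR R0, 5: R0=70^5=67
after SUB R4, 1: R4=2-1=1
CMP R4, 1  (cmp 1,1)
JGT top: not taken
halt.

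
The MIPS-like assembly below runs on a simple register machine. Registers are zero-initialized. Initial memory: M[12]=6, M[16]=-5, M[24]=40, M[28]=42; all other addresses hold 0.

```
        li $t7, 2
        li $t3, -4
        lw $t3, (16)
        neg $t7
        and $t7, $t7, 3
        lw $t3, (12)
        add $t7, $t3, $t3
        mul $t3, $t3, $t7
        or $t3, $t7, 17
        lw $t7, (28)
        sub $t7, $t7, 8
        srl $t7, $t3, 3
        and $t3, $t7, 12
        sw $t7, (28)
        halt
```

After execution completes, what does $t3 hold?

0

li $t7, 2 → $t7=2
li $t3, -4 → $t3=-4
lw $t3, (16) → $t3=M[16]=-5
neg $t7 → $t7=-(2)=-2
and $t7, $t7, 3 → $t7=(-2)&3=2
lw $t3, (12) → $t3=M[12]=6
add $t7, $t3, $t3 → $t7=6+6=12
mul $t3, $t3, $t7 → $t3=6*12=72
or $t3, $t7, 17 → $t3=12|17=29
lw $t7, (28) → $t7=M[28]=42
sub $t7, $t7, 8 → $t7=42-8=34
srl $t7, $t3, 3 → $t7=29>>3=3
and $t3, $t7, 12 → $t3=3&12=0
sw $t7, (28) → M[28]=3
halt.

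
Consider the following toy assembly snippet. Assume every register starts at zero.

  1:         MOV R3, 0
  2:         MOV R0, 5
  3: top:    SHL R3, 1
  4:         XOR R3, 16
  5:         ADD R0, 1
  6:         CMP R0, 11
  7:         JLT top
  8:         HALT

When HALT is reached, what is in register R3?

R3=0
R0=5
R3=0<<1=0
R3=0^16=16
R0=5+1=6
CMP R0, 11  (cmp 6,11)
JLT top: taken
R3=16<<1=32
R3=32^16=48
R0=6+1=7
CMP R0, 11  (cmp 7,11)
JLT top: taken
R3=48<<1=96
R3=96^16=112
R0=7+1=8
CMP R0, 11  (cmp 8,11)
JLT top: taken
R3=112<<1=224
R3=224^16=240
R0=8+1=9
CMP R0, 11  (cmp 9,11)
JLT top: taken
R3=240<<1=480
R3=480^16=496
R0=9+1=10
CMP R0, 11  (cmp 10,11)
JLT top: taken
R3=496<<1=992
R3=992^16=1008
R0=10+1=11
CMP R0, 11  (cmp 11,11)
JLT top: not taken
halt.

1008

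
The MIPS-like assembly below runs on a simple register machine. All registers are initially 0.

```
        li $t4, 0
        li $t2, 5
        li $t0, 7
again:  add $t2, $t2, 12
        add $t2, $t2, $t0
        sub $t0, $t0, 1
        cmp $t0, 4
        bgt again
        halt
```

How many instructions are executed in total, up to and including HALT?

19

$t4=0
$t2=5
$t0=7
$t2=5+12=17
$t2=17+7=24
$t0=7-1=6
cmp $t0, 4  (cmp 6,4)
bgt again: taken
$t2=24+12=36
$t2=36+6=42
$t0=6-1=5
cmp $t0, 4  (cmp 5,4)
bgt again: taken
$t2=42+12=54
$t2=54+5=59
$t0=5-1=4
cmp $t0, 4  (cmp 4,4)
bgt again: not taken
halt.
Total executed instructions: 19.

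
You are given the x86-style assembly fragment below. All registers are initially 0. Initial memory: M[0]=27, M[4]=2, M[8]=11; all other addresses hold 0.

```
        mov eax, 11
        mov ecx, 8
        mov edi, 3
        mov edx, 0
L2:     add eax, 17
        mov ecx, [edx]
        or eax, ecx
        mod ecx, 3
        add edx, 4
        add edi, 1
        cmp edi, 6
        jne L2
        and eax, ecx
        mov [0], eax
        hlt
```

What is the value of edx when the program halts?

12

eax=11
ecx=8
edi=3
edx=0
eax=11+17=28
ecx=M[0]=27
eax=28|27=31
ecx=27%3=0
edx=0+4=4
edi=3+1=4
cmp edi, 6  (cmp 4,6)
jne L2: taken
eax=31+17=48
ecx=M[4]=2
eax=48|2=50
ecx=2%3=2
edx=4+4=8
edi=4+1=5
cmp edi, 6  (cmp 5,6)
jne L2: taken
eax=50+17=67
ecx=M[8]=11
eax=67|11=75
ecx=11%3=2
edx=8+4=12
edi=5+1=6
cmp edi, 6  (cmp 6,6)
jne L2: not taken
eax=75&2=2
mov [0], eax → M[0]=2
halt.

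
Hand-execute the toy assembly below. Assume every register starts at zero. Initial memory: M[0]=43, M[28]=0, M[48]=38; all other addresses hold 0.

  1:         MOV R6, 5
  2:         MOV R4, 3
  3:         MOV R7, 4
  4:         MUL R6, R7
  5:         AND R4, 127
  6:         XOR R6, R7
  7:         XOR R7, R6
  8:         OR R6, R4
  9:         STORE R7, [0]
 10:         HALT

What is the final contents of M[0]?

20

R6=5
R4=3
R7=4
R6=5*4=20
R4=3&127=3
R6=20^4=16
R7=4^16=20
R6=16|3=19
STORE R7, [0] → M[0]=20
halt.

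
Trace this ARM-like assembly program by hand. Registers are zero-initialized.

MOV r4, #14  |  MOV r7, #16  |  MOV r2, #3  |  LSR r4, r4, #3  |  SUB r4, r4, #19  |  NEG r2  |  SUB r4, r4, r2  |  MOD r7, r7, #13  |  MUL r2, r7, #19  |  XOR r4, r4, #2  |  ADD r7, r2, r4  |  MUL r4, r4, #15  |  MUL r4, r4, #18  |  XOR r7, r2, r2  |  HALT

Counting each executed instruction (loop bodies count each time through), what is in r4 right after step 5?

-18

after MOV r4, #14: r4=14
after MOV r7, #16: r7=16
after MOV r2, #3: r2=3
after LSR r4, r4, #3: r4=14>>3=1
after SUB r4, r4, #19: r4=1-19=-18
After step 5: r4 = -18.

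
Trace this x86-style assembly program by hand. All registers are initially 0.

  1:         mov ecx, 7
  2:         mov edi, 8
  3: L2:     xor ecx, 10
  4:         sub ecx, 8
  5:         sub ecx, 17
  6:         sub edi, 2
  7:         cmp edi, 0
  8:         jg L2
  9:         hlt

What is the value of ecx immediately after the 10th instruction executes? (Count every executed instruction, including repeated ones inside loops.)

-10

ecx=7
edi=8
ecx=7^10=13
ecx=13-8=5
ecx=5-17=-12
edi=8-2=6
cmp edi, 0  (cmp 6,0)
jg L2: taken
ecx=(-12)^10=-2
ecx=(-2)-8=-10
After step 10: ecx = -10.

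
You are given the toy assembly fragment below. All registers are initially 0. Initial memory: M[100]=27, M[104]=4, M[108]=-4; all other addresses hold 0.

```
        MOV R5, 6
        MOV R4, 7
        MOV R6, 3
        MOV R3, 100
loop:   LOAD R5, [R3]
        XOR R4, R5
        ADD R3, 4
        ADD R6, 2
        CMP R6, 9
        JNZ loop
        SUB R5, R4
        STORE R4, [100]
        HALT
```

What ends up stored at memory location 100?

MOV R5, 6 → R5=6
MOV R4, 7 → R4=7
MOV R6, 3 → R6=3
MOV R3, 100 → R3=100
LOAD R5, [R3] → R5=M[100]=27
XOR R4, R5 → R4=7^27=28
ADD R3, 4 → R3=100+4=104
ADD R6, 2 → R6=3+2=5
CMP R6, 9  (cmp 5,9)
JNZ loop: taken
LOAD R5, [R3] → R5=M[104]=4
XOR R4, R5 → R4=28^4=24
ADD R3, 4 → R3=104+4=108
ADD R6, 2 → R6=5+2=7
CMP R6, 9  (cmp 7,9)
JNZ loop: taken
LOAD R5, [R3] → R5=M[108]=-4
XOR R4, R5 → R4=24^(-4)=-28
ADD R3, 4 → R3=108+4=112
ADD R6, 2 → R6=7+2=9
CMP R6, 9  (cmp 9,9)
JNZ loop: not taken
SUB R5, R4 → R5=(-4)-(-28)=24
STORE R4, [100] → M[100]=-28
halt.

-28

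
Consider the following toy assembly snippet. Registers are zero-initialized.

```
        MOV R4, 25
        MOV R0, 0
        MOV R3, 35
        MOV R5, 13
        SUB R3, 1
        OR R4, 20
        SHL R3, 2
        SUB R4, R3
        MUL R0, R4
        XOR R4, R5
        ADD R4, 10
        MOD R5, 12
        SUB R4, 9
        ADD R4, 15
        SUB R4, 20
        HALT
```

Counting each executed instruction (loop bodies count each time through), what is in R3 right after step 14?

136

MOV R4, 25 → R4=25
MOV R0, 0 → R0=0
MOV R3, 35 → R3=35
MOV R5, 13 → R5=13
SUB R3, 1 → R3=35-1=34
OR R4, 20 → R4=25|20=29
SHL R3, 2 → R3=34<<2=136
SUB R4, R3 → R4=29-136=-107
MUL R0, R4 → R0=0*(-107)=0
XOR R4, R5 → R4=(-107)^13=-104
ADD R4, 10 → R4=(-104)+10=-94
MOD R5, 12 → R5=13%12=1
SUB R4, 9 → R4=(-94)-9=-103
ADD R4, 15 → R4=(-103)+15=-88
After step 14: R3 = 136.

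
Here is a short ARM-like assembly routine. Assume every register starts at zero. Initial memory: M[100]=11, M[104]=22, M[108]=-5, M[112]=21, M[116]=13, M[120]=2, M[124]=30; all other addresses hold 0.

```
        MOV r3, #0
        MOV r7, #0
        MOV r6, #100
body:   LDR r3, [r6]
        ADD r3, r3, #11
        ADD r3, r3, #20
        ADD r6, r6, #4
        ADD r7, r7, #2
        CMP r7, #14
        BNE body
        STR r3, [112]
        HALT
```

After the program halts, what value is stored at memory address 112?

61

r3=0
r7=0
r6=100
r3=M[100]=11
r3=11+11=22
r3=22+20=42
r6=100+4=104
r7=0+2=2
CMP r7, #14  (cmp 2,14)
BNE body: taken
r3=M[104]=22
r3=22+11=33
r3=33+20=53
r6=104+4=108
r7=2+2=4
CMP r7, #14  (cmp 4,14)
BNE body: taken
r3=M[108]=-5
r3=(-5)+11=6
r3=6+20=26
r6=108+4=112
r7=4+2=6
CMP r7, #14  (cmp 6,14)
BNE body: taken
r3=M[112]=21
r3=21+11=32
r3=32+20=52
r6=112+4=116
r7=6+2=8
CMP r7, #14  (cmp 8,14)
BNE body: taken
r3=M[116]=13
r3=13+11=24
r3=24+20=44
r6=116+4=120
r7=8+2=10
CMP r7, #14  (cmp 10,14)
BNE body: taken
r3=M[120]=2
r3=2+11=13
r3=13+20=33
r6=120+4=124
r7=10+2=12
CMP r7, #14  (cmp 12,14)
BNE body: taken
r3=M[124]=30
r3=30+11=41
r3=41+20=61
r6=124+4=128
r7=12+2=14
CMP r7, #14  (cmp 14,14)
BNE body: not taken
STR r3, [112] → M[112]=61
halt.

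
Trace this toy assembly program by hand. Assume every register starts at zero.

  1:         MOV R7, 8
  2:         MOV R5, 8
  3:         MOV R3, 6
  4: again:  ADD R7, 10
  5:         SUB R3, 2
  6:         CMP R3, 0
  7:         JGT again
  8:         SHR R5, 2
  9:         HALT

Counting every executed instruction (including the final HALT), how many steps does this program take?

17

MOV R7, 8 → R7=8
MOV R5, 8 → R5=8
MOV R3, 6 → R3=6
ADD R7, 10 → R7=8+10=18
SUB R3, 2 → R3=6-2=4
CMP R3, 0  (cmp 4,0)
JGT again: taken
ADD R7, 10 → R7=18+10=28
SUB R3, 2 → R3=4-2=2
CMP R3, 0  (cmp 2,0)
JGT again: taken
ADD R7, 10 → R7=28+10=38
SUB R3, 2 → R3=2-2=0
CMP R3, 0  (cmp 0,0)
JGT again: not taken
SHR R5, 2 → R5=8>>2=2
halt.
Total executed instructions: 17.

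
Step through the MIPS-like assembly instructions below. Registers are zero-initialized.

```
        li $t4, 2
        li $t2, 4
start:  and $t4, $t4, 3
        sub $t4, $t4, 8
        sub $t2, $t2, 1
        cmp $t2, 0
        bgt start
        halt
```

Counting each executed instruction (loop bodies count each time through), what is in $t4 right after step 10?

-6

li $t4, 2 → $t4=2
li $t2, 4 → $t2=4
and $t4, $t4, 3 → $t4=2&3=2
sub $t4, $t4, 8 → $t4=2-8=-6
sub $t2, $t2, 1 → $t2=4-1=3
cmp $t2, 0  (cmp 3,0)
bgt start: taken
and $t4, $t4, 3 → $t4=(-6)&3=2
sub $t4, $t4, 8 → $t4=2-8=-6
sub $t2, $t2, 1 → $t2=3-1=2
After step 10: $t4 = -6.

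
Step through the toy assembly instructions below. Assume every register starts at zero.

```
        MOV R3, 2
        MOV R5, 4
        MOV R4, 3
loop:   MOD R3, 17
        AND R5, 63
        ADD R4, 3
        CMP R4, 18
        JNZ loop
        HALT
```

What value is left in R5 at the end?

4

after MOV R3, 2: R3=2
after MOV R5, 4: R5=4
after MOV R4, 3: R4=3
after MOD R3, 17: R3=2%17=2
after AND R5, 63: R5=4&63=4
after ADD R4, 3: R4=3+3=6
CMP R4, 18  (cmp 6,18)
JNZ loop: taken
after MOD R3, 17: R3=2%17=2
after AND R5, 63: R5=4&63=4
after ADD R4, 3: R4=6+3=9
CMP R4, 18  (cmp 9,18)
JNZ loop: taken
after MOD R3, 17: R3=2%17=2
after AND R5, 63: R5=4&63=4
after ADD R4, 3: R4=9+3=12
CMP R4, 18  (cmp 12,18)
JNZ loop: taken
after MOD R3, 17: R3=2%17=2
after AND R5, 63: R5=4&63=4
after ADD R4, 3: R4=12+3=15
CMP R4, 18  (cmp 15,18)
JNZ loop: taken
after MOD R3, 17: R3=2%17=2
after AND R5, 63: R5=4&63=4
after ADD R4, 3: R4=15+3=18
CMP R4, 18  (cmp 18,18)
JNZ loop: not taken
halt.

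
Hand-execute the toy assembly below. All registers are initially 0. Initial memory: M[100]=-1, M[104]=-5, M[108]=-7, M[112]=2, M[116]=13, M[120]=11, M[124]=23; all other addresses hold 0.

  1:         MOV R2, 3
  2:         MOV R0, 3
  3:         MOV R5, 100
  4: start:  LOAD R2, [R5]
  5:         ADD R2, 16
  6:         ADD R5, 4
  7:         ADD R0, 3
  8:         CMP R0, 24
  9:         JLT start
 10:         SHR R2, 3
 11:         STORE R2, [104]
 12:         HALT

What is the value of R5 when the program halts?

128

R2=3
R0=3
R5=100
R2=M[100]=-1
R2=(-1)+16=15
R5=100+4=104
R0=3+3=6
CMP R0, 24  (cmp 6,24)
JLT start: taken
R2=M[104]=-5
R2=(-5)+16=11
R5=104+4=108
R0=6+3=9
CMP R0, 24  (cmp 9,24)
JLT start: taken
R2=M[108]=-7
R2=(-7)+16=9
R5=108+4=112
R0=9+3=12
CMP R0, 24  (cmp 12,24)
JLT start: taken
R2=M[112]=2
R2=2+16=18
R5=112+4=116
R0=12+3=15
CMP R0, 24  (cmp 15,24)
JLT start: taken
R2=M[116]=13
R2=13+16=29
R5=116+4=120
R0=15+3=18
CMP R0, 24  (cmp 18,24)
JLT start: taken
R2=M[120]=11
R2=11+16=27
R5=120+4=124
R0=18+3=21
CMP R0, 24  (cmp 21,24)
JLT start: taken
R2=M[124]=23
R2=23+16=39
R5=124+4=128
R0=21+3=24
CMP R0, 24  (cmp 24,24)
JLT start: not taken
R2=39>>3=4
STORE R2, [104] → M[104]=4
halt.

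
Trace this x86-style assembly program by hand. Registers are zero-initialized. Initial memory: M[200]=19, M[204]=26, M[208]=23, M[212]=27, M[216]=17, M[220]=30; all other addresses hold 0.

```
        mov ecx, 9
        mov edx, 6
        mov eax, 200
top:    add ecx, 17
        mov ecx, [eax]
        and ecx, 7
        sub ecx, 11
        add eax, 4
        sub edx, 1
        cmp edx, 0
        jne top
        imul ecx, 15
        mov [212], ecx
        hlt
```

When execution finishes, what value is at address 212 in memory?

after mov ecx, 9: ecx=9
after mov edx, 6: edx=6
after mov eax, 200: eax=200
after add ecx, 17: ecx=9+17=26
after mov ecx, [eax]: ecx=M[200]=19
after and ecx, 7: ecx=19&7=3
after sub ecx, 11: ecx=3-11=-8
after add eax, 4: eax=200+4=204
after sub edx, 1: edx=6-1=5
cmp edx, 0  (cmp 5,0)
jne top: taken
after add ecx, 17: ecx=(-8)+17=9
after mov ecx, [eax]: ecx=M[204]=26
after and ecx, 7: ecx=26&7=2
after sub ecx, 11: ecx=2-11=-9
after add eax, 4: eax=204+4=208
after sub edx, 1: edx=5-1=4
cmp edx, 0  (cmp 4,0)
jne top: taken
after add ecx, 17: ecx=(-9)+17=8
after mov ecx, [eax]: ecx=M[208]=23
after and ecx, 7: ecx=23&7=7
after sub ecx, 11: ecx=7-11=-4
after add eax, 4: eax=208+4=212
after sub edx, 1: edx=4-1=3
cmp edx, 0  (cmp 3,0)
jne top: taken
after add ecx, 17: ecx=(-4)+17=13
after mov ecx, [eax]: ecx=M[212]=27
after and ecx, 7: ecx=27&7=3
after sub ecx, 11: ecx=3-11=-8
after add eax, 4: eax=212+4=216
after sub edx, 1: edx=3-1=2
cmp edx, 0  (cmp 2,0)
jne top: taken
after add ecx, 17: ecx=(-8)+17=9
after mov ecx, [eax]: ecx=M[216]=17
after and ecx, 7: ecx=17&7=1
after sub ecx, 11: ecx=1-11=-10
after add eax, 4: eax=216+4=220
after sub edx, 1: edx=2-1=1
cmp edx, 0  (cmp 1,0)
jne top: taken
after add ecx, 17: ecx=(-10)+17=7
after mov ecx, [eax]: ecx=M[220]=30
after and ecx, 7: ecx=30&7=6
after sub ecx, 11: ecx=6-11=-5
after add eax, 4: eax=220+4=224
after sub edx, 1: edx=1-1=0
cmp edx, 0  (cmp 0,0)
jne top: not taken
after imul ecx, 15: ecx=(-5)*15=-75
mov [212], ecx → M[212]=-75
halt.

-75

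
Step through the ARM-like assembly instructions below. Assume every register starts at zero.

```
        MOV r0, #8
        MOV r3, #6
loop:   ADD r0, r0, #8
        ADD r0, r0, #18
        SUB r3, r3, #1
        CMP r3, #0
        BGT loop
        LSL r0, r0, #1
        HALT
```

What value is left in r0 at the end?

after MOV r0, #8: r0=8
after MOV r3, #6: r3=6
after ADD r0, r0, #8: r0=8+8=16
after ADD r0, r0, #18: r0=16+18=34
after SUB r3, r3, #1: r3=6-1=5
CMP r3, #0  (cmp 5,0)
BGT loop: taken
after ADD r0, r0, #8: r0=34+8=42
after ADD r0, r0, #18: r0=42+18=60
after SUB r3, r3, #1: r3=5-1=4
CMP r3, #0  (cmp 4,0)
BGT loop: taken
after ADD r0, r0, #8: r0=60+8=68
after ADD r0, r0, #18: r0=68+18=86
after SUB r3, r3, #1: r3=4-1=3
CMP r3, #0  (cmp 3,0)
BGT loop: taken
after ADD r0, r0, #8: r0=86+8=94
after ADD r0, r0, #18: r0=94+18=112
after SUB r3, r3, #1: r3=3-1=2
CMP r3, #0  (cmp 2,0)
BGT loop: taken
after ADD r0, r0, #8: r0=112+8=120
after ADD r0, r0, #18: r0=120+18=138
after SUB r3, r3, #1: r3=2-1=1
CMP r3, #0  (cmp 1,0)
BGT loop: taken
after ADD r0, r0, #8: r0=138+8=146
after ADD r0, r0, #18: r0=146+18=164
after SUB r3, r3, #1: r3=1-1=0
CMP r3, #0  (cmp 0,0)
BGT loop: not taken
after LSL r0, r0, #1: r0=164<<1=328
halt.

328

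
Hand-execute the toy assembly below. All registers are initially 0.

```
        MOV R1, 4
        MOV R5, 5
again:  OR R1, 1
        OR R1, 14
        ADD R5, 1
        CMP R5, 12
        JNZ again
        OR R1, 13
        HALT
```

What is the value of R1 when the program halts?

R1=4
R5=5
R1=4|1=5
R1=5|14=15
R5=5+1=6
CMP R5, 12  (cmp 6,12)
JNZ again: taken
R1=15|1=15
R1=15|14=15
R5=6+1=7
CMP R5, 12  (cmp 7,12)
JNZ again: taken
R1=15|1=15
R1=15|14=15
R5=7+1=8
CMP R5, 12  (cmp 8,12)
JNZ again: taken
R1=15|1=15
R1=15|14=15
R5=8+1=9
CMP R5, 12  (cmp 9,12)
JNZ again: taken
R1=15|1=15
R1=15|14=15
R5=9+1=10
CMP R5, 12  (cmp 10,12)
JNZ again: taken
R1=15|1=15
R1=15|14=15
R5=10+1=11
CMP R5, 12  (cmp 11,12)
JNZ again: taken
R1=15|1=15
R1=15|14=15
R5=11+1=12
CMP R5, 12  (cmp 12,12)
JNZ again: not taken
R1=15|13=15
halt.

15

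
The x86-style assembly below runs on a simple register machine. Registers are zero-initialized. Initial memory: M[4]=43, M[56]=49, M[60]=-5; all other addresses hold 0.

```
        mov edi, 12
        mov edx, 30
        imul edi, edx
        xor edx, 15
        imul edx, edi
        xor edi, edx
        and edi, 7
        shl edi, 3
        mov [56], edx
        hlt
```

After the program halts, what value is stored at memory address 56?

6120

mov edi, 12 → edi=12
mov edx, 30 → edx=30
imul edi, edx → edi=12*30=360
xor edx, 15 → edx=30^15=17
imul edx, edi → edx=17*360=6120
xor edi, edx → edi=360^6120=5760
and edi, 7 → edi=5760&7=0
shl edi, 3 → edi=0<<3=0
mov [56], edx → M[56]=6120
halt.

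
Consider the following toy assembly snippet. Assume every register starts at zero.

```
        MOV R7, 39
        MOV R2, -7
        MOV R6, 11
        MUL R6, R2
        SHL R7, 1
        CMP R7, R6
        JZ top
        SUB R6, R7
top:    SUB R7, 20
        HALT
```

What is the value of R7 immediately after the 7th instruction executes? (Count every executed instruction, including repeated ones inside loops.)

78

after MOV R7, 39: R7=39
after MOV R2, -7: R2=-7
after MOV R6, 11: R6=11
after MUL R6, R2: R6=11*(-7)=-77
after SHL R7, 1: R7=39<<1=78
CMP R7, R6  (cmp 78,-77)
JZ top: not taken
After step 7: R7 = 78.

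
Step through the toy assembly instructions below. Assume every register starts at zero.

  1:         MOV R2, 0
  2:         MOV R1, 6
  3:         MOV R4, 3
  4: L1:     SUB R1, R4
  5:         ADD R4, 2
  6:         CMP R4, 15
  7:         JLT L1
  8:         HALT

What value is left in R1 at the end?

-42

R2=0
R1=6
R4=3
R1=6-3=3
R4=3+2=5
CMP R4, 15  (cmp 5,15)
JLT L1: taken
R1=3-5=-2
R4=5+2=7
CMP R4, 15  (cmp 7,15)
JLT L1: taken
R1=(-2)-7=-9
R4=7+2=9
CMP R4, 15  (cmp 9,15)
JLT L1: taken
R1=(-9)-9=-18
R4=9+2=11
CMP R4, 15  (cmp 11,15)
JLT L1: taken
R1=(-18)-11=-29
R4=11+2=13
CMP R4, 15  (cmp 13,15)
JLT L1: taken
R1=(-29)-13=-42
R4=13+2=15
CMP R4, 15  (cmp 15,15)
JLT L1: not taken
halt.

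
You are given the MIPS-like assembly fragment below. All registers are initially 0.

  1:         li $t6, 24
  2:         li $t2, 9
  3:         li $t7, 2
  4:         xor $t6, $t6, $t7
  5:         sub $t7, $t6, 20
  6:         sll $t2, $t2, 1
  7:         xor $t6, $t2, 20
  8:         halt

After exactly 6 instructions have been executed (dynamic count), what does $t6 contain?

26

li $t6, 24 → $t6=24
li $t2, 9 → $t2=9
li $t7, 2 → $t7=2
xor $t6, $t6, $t7 → $t6=24^2=26
sub $t7, $t6, 20 → $t7=26-20=6
sll $t2, $t2, 1 → $t2=9<<1=18
After step 6: $t6 = 26.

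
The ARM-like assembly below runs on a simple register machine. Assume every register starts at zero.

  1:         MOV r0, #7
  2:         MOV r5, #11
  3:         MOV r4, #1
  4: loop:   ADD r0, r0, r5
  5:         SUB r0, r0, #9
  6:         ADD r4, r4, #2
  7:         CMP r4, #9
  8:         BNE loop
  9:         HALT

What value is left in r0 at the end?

r0=7
r5=11
r4=1
r0=7+11=18
r0=18-9=9
r4=1+2=3
CMP r4, #9  (cmp 3,9)
BNE loop: taken
r0=9+11=20
r0=20-9=11
r4=3+2=5
CMP r4, #9  (cmp 5,9)
BNE loop: taken
r0=11+11=22
r0=22-9=13
r4=5+2=7
CMP r4, #9  (cmp 7,9)
BNE loop: taken
r0=13+11=24
r0=24-9=15
r4=7+2=9
CMP r4, #9  (cmp 9,9)
BNE loop: not taken
halt.

15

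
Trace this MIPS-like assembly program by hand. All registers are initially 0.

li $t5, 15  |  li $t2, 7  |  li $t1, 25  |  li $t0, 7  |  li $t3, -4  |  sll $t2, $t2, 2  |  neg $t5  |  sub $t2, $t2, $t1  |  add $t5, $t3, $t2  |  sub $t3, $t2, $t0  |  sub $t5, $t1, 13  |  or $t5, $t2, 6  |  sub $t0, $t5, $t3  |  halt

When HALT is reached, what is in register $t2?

3

$t5=15
$t2=7
$t1=25
$t0=7
$t3=-4
$t2=7<<2=28
$t5=-(15)=-15
$t2=28-25=3
$t5=(-4)+3=-1
$t3=3-7=-4
$t5=25-13=12
$t5=3|6=7
$t0=7-(-4)=11
halt.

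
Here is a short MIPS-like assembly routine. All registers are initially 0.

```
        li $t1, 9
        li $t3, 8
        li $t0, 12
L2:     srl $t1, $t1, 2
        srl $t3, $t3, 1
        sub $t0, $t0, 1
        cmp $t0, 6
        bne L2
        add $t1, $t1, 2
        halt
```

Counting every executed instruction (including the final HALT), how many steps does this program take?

35

$t1=9
$t3=8
$t0=12
$t1=9>>2=2
$t3=8>>1=4
$t0=12-1=11
cmp $t0, 6  (cmp 11,6)
bne L2: taken
$t1=2>>2=0
$t3=4>>1=2
$t0=11-1=10
cmp $t0, 6  (cmp 10,6)
bne L2: taken
$t1=0>>2=0
$t3=2>>1=1
$t0=10-1=9
cmp $t0, 6  (cmp 9,6)
bne L2: taken
$t1=0>>2=0
$t3=1>>1=0
$t0=9-1=8
cmp $t0, 6  (cmp 8,6)
bne L2: taken
$t1=0>>2=0
$t3=0>>1=0
$t0=8-1=7
cmp $t0, 6  (cmp 7,6)
bne L2: taken
$t1=0>>2=0
$t3=0>>1=0
$t0=7-1=6
cmp $t0, 6  (cmp 6,6)
bne L2: not taken
$t1=0+2=2
halt.
Total executed instructions: 35.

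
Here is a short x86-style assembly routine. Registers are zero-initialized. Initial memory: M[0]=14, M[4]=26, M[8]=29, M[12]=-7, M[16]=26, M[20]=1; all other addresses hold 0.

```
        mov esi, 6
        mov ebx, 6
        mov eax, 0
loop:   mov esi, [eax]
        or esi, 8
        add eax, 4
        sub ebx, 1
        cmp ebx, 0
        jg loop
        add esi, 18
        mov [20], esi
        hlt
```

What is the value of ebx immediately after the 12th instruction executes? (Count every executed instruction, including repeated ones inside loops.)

after mov esi, 6: esi=6
after mov ebx, 6: ebx=6
after mov eax, 0: eax=0
after mov esi, [eax]: esi=M[0]=14
after or esi, 8: esi=14|8=14
after add eax, 4: eax=0+4=4
after sub ebx, 1: ebx=6-1=5
cmp ebx, 0  (cmp 5,0)
jg loop: taken
after mov esi, [eax]: esi=M[4]=26
after or esi, 8: esi=26|8=26
after add eax, 4: eax=4+4=8
After step 12: ebx = 5.

5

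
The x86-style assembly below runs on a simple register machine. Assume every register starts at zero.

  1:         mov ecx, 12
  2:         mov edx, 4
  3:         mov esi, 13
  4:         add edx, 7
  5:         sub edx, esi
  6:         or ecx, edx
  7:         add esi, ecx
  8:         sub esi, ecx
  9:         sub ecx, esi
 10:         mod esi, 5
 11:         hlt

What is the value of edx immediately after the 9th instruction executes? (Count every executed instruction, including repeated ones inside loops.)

-2

after mov ecx, 12: ecx=12
after mov edx, 4: edx=4
after mov esi, 13: esi=13
after add edx, 7: edx=4+7=11
after sub edx, esi: edx=11-13=-2
after or ecx, edx: ecx=12|(-2)=-2
after add esi, ecx: esi=13+(-2)=11
after sub esi, ecx: esi=11-(-2)=13
after sub ecx, esi: ecx=(-2)-13=-15
After step 9: edx = -2.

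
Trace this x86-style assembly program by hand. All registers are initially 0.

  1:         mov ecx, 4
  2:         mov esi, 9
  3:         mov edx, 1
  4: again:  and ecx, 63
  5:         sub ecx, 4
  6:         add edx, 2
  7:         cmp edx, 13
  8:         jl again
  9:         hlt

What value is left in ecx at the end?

44

after mov ecx, 4: ecx=4
after mov esi, 9: esi=9
after mov edx, 1: edx=1
after and ecx, 63: ecx=4&63=4
after sub ecx, 4: ecx=4-4=0
after add edx, 2: edx=1+2=3
cmp edx, 13  (cmp 3,13)
jl again: taken
after and ecx, 63: ecx=0&63=0
after sub ecx, 4: ecx=0-4=-4
after add edx, 2: edx=3+2=5
cmp edx, 13  (cmp 5,13)
jl again: taken
after and ecx, 63: ecx=(-4)&63=60
after sub ecx, 4: ecx=60-4=56
after add edx, 2: edx=5+2=7
cmp edx, 13  (cmp 7,13)
jl again: taken
after and ecx, 63: ecx=56&63=56
after sub ecx, 4: ecx=56-4=52
after add edx, 2: edx=7+2=9
cmp edx, 13  (cmp 9,13)
jl again: taken
after and ecx, 63: ecx=52&63=52
after sub ecx, 4: ecx=52-4=48
after add edx, 2: edx=9+2=11
cmp edx, 13  (cmp 11,13)
jl again: taken
after and ecx, 63: ecx=48&63=48
after sub ecx, 4: ecx=48-4=44
after add edx, 2: edx=11+2=13
cmp edx, 13  (cmp 13,13)
jl again: not taken
halt.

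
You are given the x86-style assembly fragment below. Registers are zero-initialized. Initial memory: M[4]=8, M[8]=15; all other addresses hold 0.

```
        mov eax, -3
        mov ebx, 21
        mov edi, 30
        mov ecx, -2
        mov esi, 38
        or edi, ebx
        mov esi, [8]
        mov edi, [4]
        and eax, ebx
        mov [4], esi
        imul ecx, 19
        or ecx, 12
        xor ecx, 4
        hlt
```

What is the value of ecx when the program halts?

-38

eax=-3
ebx=21
edi=30
ecx=-2
esi=38
edi=30|21=31
esi=M[8]=15
edi=M[4]=8
eax=(-3)&21=21
mov [4], esi → M[4]=15
ecx=(-2)*19=-38
ecx=(-38)|12=-34
ecx=(-34)^4=-38
halt.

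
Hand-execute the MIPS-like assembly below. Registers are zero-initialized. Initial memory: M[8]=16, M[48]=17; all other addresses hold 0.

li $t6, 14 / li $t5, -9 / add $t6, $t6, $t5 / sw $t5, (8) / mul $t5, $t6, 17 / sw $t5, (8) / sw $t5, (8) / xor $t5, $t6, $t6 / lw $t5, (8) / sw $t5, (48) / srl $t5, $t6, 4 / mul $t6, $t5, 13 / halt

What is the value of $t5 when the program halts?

li $t6, 14 → $t6=14
li $t5, -9 → $t5=-9
add $t6, $t6, $t5 → $t6=14+(-9)=5
sw $t5, (8) → M[8]=-9
mul $t5, $t6, 17 → $t5=5*17=85
sw $t5, (8) → M[8]=85
sw $t5, (8) → M[8]=85
xor $t5, $t6, $t6 → $t5=5^5=0
lw $t5, (8) → $t5=M[8]=85
sw $t5, (48) → M[48]=85
srl $t5, $t6, 4 → $t5=5>>4=0
mul $t6, $t5, 13 → $t6=0*13=0
halt.

0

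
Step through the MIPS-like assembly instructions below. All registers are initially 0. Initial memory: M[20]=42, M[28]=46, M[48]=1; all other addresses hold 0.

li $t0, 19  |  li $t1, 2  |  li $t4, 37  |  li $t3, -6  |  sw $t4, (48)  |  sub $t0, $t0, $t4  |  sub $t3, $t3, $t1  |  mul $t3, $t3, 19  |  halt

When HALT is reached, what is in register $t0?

-18

$t0=19
$t1=2
$t4=37
$t3=-6
sw $t4, (48) → M[48]=37
$t0=19-37=-18
$t3=(-6)-2=-8
$t3=(-8)*19=-152
halt.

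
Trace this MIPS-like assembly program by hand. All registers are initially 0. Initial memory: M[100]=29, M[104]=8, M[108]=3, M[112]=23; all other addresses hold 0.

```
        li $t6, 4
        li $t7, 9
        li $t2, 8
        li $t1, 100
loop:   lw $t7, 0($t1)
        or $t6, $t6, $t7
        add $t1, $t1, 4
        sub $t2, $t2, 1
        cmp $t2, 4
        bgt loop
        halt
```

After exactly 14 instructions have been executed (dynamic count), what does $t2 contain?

6

after li $t6, 4: $t6=4
after li $t7, 9: $t7=9
after li $t2, 8: $t2=8
after li $t1, 100: $t1=100
after lw $t7, 0($t1): $t7=M[100]=29
after or $t6, $t6, $t7: $t6=4|29=29
after add $t1, $t1, 4: $t1=100+4=104
after sub $t2, $t2, 1: $t2=8-1=7
cmp $t2, 4  (cmp 7,4)
bgt loop: taken
after lw $t7, 0($t1): $t7=M[104]=8
after or $t6, $t6, $t7: $t6=29|8=29
after add $t1, $t1, 4: $t1=104+4=108
after sub $t2, $t2, 1: $t2=7-1=6
After step 14: $t2 = 6.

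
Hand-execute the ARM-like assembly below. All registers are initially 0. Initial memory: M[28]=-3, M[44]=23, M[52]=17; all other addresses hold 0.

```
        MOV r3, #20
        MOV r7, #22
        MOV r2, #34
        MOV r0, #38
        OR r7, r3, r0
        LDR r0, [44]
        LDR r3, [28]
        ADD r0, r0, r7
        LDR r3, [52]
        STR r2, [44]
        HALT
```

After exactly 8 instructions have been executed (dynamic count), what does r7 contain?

r3=20
r7=22
r2=34
r0=38
r7=20|38=54
r0=M[44]=23
r3=M[28]=-3
r0=23+54=77
After step 8: r7 = 54.

54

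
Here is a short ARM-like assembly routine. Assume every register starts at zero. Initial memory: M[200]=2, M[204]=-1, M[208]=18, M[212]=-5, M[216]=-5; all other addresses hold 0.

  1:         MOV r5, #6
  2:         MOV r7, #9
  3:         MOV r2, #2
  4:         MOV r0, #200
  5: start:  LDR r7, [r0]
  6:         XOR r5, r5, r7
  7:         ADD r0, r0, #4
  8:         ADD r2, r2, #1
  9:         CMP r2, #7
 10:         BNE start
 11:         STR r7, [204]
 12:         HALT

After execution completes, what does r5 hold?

-23

r5=6
r7=9
r2=2
r0=200
r7=M[200]=2
r5=6^2=4
r0=200+4=204
r2=2+1=3
CMP r2, #7  (cmp 3,7)
BNE start: taken
r7=M[204]=-1
r5=4^(-1)=-5
r0=204+4=208
r2=3+1=4
CMP r2, #7  (cmp 4,7)
BNE start: taken
r7=M[208]=18
r5=(-5)^18=-23
r0=208+4=212
r2=4+1=5
CMP r2, #7  (cmp 5,7)
BNE start: taken
r7=M[212]=-5
r5=(-23)^(-5)=18
r0=212+4=216
r2=5+1=6
CMP r2, #7  (cmp 6,7)
BNE start: taken
r7=M[216]=-5
r5=18^(-5)=-23
r0=216+4=220
r2=6+1=7
CMP r2, #7  (cmp 7,7)
BNE start: not taken
STR r7, [204] → M[204]=-5
halt.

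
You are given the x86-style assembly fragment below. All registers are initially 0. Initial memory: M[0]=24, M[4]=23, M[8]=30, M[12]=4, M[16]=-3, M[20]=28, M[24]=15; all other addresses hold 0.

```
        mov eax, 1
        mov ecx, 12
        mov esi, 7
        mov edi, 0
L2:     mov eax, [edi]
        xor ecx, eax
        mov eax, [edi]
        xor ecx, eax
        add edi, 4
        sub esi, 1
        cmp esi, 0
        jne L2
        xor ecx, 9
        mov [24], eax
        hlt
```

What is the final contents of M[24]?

15

mov eax, 1 → eax=1
mov ecx, 12 → ecx=12
mov esi, 7 → esi=7
mov edi, 0 → edi=0
mov eax, [edi] → eax=M[0]=24
xor ecx, eax → ecx=12^24=20
mov eax, [edi] → eax=M[0]=24
xor ecx, eax → ecx=20^24=12
add edi, 4 → edi=0+4=4
sub esi, 1 → esi=7-1=6
cmp esi, 0  (cmp 6,0)
jne L2: taken
mov eax, [edi] → eax=M[4]=23
xor ecx, eax → ecx=12^23=27
mov eax, [edi] → eax=M[4]=23
xor ecx, eax → ecx=27^23=12
add edi, 4 → edi=4+4=8
sub esi, 1 → esi=6-1=5
cmp esi, 0  (cmp 5,0)
jne L2: taken
mov eax, [edi] → eax=M[8]=30
xor ecx, eax → ecx=12^30=18
mov eax, [edi] → eax=M[8]=30
xor ecx, eax → ecx=18^30=12
add edi, 4 → edi=8+4=12
sub esi, 1 → esi=5-1=4
cmp esi, 0  (cmp 4,0)
jne L2: taken
mov eax, [edi] → eax=M[12]=4
xor ecx, eax → ecx=12^4=8
mov eax, [edi] → eax=M[12]=4
xor ecx, eax → ecx=8^4=12
add edi, 4 → edi=12+4=16
sub esi, 1 → esi=4-1=3
cmp esi, 0  (cmp 3,0)
jne L2: taken
mov eax, [edi] → eax=M[16]=-3
xor ecx, eax → ecx=12^(-3)=-15
mov eax, [edi] → eax=M[16]=-3
xor ecx, eax → ecx=(-15)^(-3)=12
add edi, 4 → edi=16+4=20
sub esi, 1 → esi=3-1=2
cmp esi, 0  (cmp 2,0)
jne L2: taken
mov eax, [edi] → eax=M[20]=28
xor ecx, eax → ecx=12^28=16
mov eax, [edi] → eax=M[20]=28
xor ecx, eax → ecx=16^28=12
add edi, 4 → edi=20+4=24
sub esi, 1 → esi=2-1=1
cmp esi, 0  (cmp 1,0)
jne L2: taken
mov eax, [edi] → eax=M[24]=15
xor ecx, eax → ecx=12^15=3
mov eax, [edi] → eax=M[24]=15
xor ecx, eax → ecx=3^15=12
add edi, 4 → edi=24+4=28
sub esi, 1 → esi=1-1=0
cmp esi, 0  (cmp 0,0)
jne L2: not taken
xor ecx, 9 → ecx=12^9=5
mov [24], eax → M[24]=15
halt.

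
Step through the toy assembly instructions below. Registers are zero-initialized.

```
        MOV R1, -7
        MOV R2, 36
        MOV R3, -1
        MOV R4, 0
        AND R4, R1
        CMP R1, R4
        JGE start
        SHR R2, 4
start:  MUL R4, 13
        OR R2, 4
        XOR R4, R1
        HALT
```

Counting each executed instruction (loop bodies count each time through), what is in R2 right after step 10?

after MOV R1, -7: R1=-7
after MOV R2, 36: R2=36
after MOV R3, -1: R3=-1
after MOV R4, 0: R4=0
after AND R4, R1: R4=0&(-7)=0
CMP R1, R4  (cmp -7,0)
JGE start: not taken
after SHR R2, 4: R2=36>>4=2
after MUL R4, 13: R4=0*13=0
after OR R2, 4: R2=2|4=6
After step 10: R2 = 6.

6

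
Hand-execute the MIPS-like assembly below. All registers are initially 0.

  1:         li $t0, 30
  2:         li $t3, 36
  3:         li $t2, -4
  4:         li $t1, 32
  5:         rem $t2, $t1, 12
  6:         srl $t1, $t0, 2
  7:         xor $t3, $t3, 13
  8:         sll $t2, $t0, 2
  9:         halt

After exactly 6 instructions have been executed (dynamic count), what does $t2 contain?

$t0=30
$t3=36
$t2=-4
$t1=32
$t2=32%12=8
$t1=30>>2=7
After step 6: $t2 = 8.

8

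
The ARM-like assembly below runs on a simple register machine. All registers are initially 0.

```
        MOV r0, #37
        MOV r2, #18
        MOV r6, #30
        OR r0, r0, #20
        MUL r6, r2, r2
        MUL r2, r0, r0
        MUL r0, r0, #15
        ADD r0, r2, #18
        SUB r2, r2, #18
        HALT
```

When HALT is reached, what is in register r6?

r0=37
r2=18
r6=30
r0=37|20=53
r6=18*18=324
r2=53*53=2809
r0=53*15=795
r0=2809+18=2827
r2=2809-18=2791
halt.

324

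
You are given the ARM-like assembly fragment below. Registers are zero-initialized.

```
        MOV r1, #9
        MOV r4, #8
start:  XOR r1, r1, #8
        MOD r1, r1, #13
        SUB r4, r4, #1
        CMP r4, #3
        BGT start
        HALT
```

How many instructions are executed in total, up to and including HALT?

28

MOV r1, #9 → r1=9
MOV r4, #8 → r4=8
XOR r1, r1, #8 → r1=9^8=1
MOD r1, r1, #13 → r1=1%13=1
SUB r4, r4, #1 → r4=8-1=7
CMP r4, #3  (cmp 7,3)
BGT start: taken
XOR r1, r1, #8 → r1=1^8=9
MOD r1, r1, #13 → r1=9%13=9
SUB r4, r4, #1 → r4=7-1=6
CMP r4, #3  (cmp 6,3)
BGT start: taken
XOR r1, r1, #8 → r1=9^8=1
MOD r1, r1, #13 → r1=1%13=1
SUB r4, r4, #1 → r4=6-1=5
CMP r4, #3  (cmp 5,3)
BGT start: taken
XOR r1, r1, #8 → r1=1^8=9
MOD r1, r1, #13 → r1=9%13=9
SUB r4, r4, #1 → r4=5-1=4
CMP r4, #3  (cmp 4,3)
BGT start: taken
XOR r1, r1, #8 → r1=9^8=1
MOD r1, r1, #13 → r1=1%13=1
SUB r4, r4, #1 → r4=4-1=3
CMP r4, #3  (cmp 3,3)
BGT start: not taken
halt.
Total executed instructions: 28.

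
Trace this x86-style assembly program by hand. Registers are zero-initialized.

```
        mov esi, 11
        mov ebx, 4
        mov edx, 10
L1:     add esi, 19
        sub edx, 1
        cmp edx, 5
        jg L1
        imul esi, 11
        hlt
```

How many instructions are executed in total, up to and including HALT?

after mov esi, 11: esi=11
after mov ebx, 4: ebx=4
after mov edx, 10: edx=10
after add esi, 19: esi=11+19=30
after sub edx, 1: edx=10-1=9
cmp edx, 5  (cmp 9,5)
jg L1: taken
after add esi, 19: esi=30+19=49
after sub edx, 1: edx=9-1=8
cmp edx, 5  (cmp 8,5)
jg L1: taken
after add esi, 19: esi=49+19=68
after sub edx, 1: edx=8-1=7
cmp edx, 5  (cmp 7,5)
jg L1: taken
after add esi, 19: esi=68+19=87
after sub edx, 1: edx=7-1=6
cmp edx, 5  (cmp 6,5)
jg L1: taken
after add esi, 19: esi=87+19=106
after sub edx, 1: edx=6-1=5
cmp edx, 5  (cmp 5,5)
jg L1: not taken
after imul esi, 11: esi=106*11=1166
halt.
Total executed instructions: 25.

25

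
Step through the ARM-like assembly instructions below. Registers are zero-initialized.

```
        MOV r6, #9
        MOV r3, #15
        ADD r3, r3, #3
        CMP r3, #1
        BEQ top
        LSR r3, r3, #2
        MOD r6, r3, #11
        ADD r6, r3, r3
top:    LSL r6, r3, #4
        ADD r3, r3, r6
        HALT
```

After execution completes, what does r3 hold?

MOV r6, #9 → r6=9
MOV r3, #15 → r3=15
ADD r3, r3, #3 → r3=15+3=18
CMP r3, #1  (cmp 18,1)
BEQ top: not taken
LSR r3, r3, #2 → r3=18>>2=4
MOD r6, r3, #11 → r6=4%11=4
ADD r6, r3, r3 → r6=4+4=8
LSL r6, r3, #4 → r6=4<<4=64
ADD r3, r3, r6 → r3=4+64=68
halt.

68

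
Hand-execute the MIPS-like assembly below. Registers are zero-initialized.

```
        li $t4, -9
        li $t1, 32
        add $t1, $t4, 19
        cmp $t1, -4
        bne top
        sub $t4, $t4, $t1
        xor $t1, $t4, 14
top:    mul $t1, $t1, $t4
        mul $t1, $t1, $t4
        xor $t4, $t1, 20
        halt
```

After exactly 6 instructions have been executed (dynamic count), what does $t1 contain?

li $t4, -9 → $t4=-9
li $t1, 32 → $t1=32
add $t1, $t4, 19 → $t1=(-9)+19=10
cmp $t1, -4  (cmp 10,-4)
bne top: taken
mul $t1, $t1, $t4 → $t1=10*(-9)=-90
After step 6: $t1 = -90.

-90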